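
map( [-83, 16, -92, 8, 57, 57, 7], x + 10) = [-73, 26, -82, 18, 67, 67, 17]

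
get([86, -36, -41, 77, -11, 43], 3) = 77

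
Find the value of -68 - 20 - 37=-125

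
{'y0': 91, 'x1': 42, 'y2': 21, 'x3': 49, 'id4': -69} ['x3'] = 49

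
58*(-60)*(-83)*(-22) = -6354480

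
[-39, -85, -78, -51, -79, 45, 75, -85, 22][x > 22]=[45, 75]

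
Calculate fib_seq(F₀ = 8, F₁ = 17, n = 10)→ F_2 = F_1 + F_0 = 25
F_3 = F_2 + F_1 = 42
F_4 = F_3 + F_2 = 67
...
= [8, 17, 25, 42, 67, 109, 176, 285, 461, 746]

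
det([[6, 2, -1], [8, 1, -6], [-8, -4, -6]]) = 36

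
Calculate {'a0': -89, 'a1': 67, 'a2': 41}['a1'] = 67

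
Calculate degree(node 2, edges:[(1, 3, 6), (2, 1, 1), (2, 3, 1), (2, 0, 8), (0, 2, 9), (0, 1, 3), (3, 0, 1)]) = 4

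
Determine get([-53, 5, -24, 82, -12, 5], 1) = 5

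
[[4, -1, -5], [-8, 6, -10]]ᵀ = [[4, -8], [-1, 6], [-5, -10]]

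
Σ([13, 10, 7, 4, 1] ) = 35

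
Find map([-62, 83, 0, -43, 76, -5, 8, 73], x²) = (-62)²=3844, (83)²=6889, (0)²=0, (-43)²=1849, (76)²=5776, (-5)²=25, (8)²=64, (73)²=5329
= [3844, 6889, 0, 1849, 5776, 25, 64, 5329]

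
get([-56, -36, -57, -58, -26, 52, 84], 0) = -56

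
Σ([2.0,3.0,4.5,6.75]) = 16.25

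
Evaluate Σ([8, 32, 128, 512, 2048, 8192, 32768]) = 8 + 32 + 128 + 512 + 2048 + 8192 + 32768
= 43688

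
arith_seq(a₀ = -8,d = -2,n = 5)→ a_0 = -8 + 0*-2 = -8
a_1 = -8 + 1*-2 = -10
a_2 = -8 + 2*-2 = -12
...
= [-8, -10, -12, -14, -16]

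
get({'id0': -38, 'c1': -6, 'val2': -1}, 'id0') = -38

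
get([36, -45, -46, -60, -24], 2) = -46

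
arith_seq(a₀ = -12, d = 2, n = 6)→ a_0 = -12 + 0*2 = -12
a_1 = -12 + 1*2 = -10
a_2 = -12 + 2*2 = -8
...
= [-12, -10, -8, -6, -4, -2]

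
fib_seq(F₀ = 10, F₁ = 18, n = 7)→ [10, 18, 28, 46, 74, 120, 194]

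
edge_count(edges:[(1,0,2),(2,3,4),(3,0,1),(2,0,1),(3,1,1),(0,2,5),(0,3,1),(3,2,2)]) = 8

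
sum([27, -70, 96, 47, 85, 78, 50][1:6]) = 236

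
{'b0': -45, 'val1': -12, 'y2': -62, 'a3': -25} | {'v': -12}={'b0': -45, 'val1': -12, 'y2': -62, 'a3': -25, 'v': -12}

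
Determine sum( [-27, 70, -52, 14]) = (-27) + 70 + (-52) + 14
= 5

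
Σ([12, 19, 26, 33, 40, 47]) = 177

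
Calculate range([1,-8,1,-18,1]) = 19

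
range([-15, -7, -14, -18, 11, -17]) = 29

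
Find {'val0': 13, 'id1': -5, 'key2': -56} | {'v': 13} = {'val0': 13, 'id1': -5, 'key2': -56, 'v': 13}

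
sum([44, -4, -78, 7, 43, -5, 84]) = 44 + (-4) + (-78) + 7 + 43 + (-5) + 84
= 91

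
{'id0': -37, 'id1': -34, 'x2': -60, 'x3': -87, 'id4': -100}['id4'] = -100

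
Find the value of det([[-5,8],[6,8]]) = -88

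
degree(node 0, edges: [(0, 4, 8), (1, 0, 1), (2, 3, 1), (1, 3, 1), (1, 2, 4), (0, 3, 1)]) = incident: (0,4), (1,0), (0,3)
= 3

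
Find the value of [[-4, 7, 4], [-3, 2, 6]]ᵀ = [[-4, -3], [7, 2], [4, 6]]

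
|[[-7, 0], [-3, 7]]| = (-7)*(7) - (0)*(-3)
= -49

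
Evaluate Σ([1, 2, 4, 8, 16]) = 1 + 2 + 4 + 8 + 16
= 31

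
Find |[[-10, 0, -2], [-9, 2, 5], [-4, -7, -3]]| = (1)*(-10)*det([[2, 5], [-7, -3]]) + (-1)*(0)*det([[-9, 5], [-4, -3]]) + (1)*(-2)*det([[-9, 2], [-4, -7]])
= -290 + 0 + -142
= -432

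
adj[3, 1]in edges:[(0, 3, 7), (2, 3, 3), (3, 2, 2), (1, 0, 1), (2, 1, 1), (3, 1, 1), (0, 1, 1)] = 1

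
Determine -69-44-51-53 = -217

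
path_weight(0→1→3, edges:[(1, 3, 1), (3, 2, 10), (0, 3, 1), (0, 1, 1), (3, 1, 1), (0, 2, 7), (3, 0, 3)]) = 2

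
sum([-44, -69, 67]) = (-44) + (-69) + 67
= -46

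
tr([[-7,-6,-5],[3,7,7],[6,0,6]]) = diagonal: (-7) + 7 + 6
= 6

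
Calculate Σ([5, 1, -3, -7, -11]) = 5 + 1 + (-3) + (-7) + (-11)
= -15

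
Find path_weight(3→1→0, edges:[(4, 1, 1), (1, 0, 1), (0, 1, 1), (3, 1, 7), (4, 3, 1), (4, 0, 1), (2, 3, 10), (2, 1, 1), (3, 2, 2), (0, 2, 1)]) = w(3→1)=7 + w(1→0)=1
= 8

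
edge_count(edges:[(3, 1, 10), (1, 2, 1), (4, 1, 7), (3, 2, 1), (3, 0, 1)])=5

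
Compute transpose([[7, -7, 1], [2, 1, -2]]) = [[7, 2], [-7, 1], [1, -2]]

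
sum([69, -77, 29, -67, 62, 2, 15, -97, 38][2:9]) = -18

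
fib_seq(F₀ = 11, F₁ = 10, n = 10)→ F_2 = F_1 + F_0 = 21
F_3 = F_2 + F_1 = 31
F_4 = F_3 + F_2 = 52
...
= [11, 10, 21, 31, 52, 83, 135, 218, 353, 571]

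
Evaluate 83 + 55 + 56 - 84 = 110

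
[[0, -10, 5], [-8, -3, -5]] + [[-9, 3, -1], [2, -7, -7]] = [[-9, -7, 4], [-6, -10, -12]]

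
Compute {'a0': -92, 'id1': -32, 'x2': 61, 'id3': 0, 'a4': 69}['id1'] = -32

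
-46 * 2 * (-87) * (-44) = -352176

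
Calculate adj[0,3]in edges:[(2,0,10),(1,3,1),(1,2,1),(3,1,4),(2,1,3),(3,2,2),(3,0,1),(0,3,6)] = 6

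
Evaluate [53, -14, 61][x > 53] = keep x where x > 53: 53✗, -14✗, 61✓
= [61]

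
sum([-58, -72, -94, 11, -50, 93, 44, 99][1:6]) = slice → [-72, -94, 11, -50, 93]
(-72) + (-94) + 11 + (-50) + 93
= -112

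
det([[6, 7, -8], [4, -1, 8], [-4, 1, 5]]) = -442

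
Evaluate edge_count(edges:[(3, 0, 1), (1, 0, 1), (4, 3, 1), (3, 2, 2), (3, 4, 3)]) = 5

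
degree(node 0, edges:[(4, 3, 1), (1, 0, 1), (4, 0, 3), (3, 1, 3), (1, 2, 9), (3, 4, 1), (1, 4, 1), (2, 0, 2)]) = 3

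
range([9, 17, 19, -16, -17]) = 36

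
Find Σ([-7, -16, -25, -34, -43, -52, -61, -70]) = (-7) + (-16) + (-25) + (-34) + (-43) + (-52) + (-61) + (-70)
= -308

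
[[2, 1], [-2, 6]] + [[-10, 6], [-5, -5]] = [[-8, 7], [-7, 1]]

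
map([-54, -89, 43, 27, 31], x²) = (-54)²=2916, (-89)²=7921, (43)²=1849, (27)²=729, (31)²=961
= [2916, 7921, 1849, 729, 961]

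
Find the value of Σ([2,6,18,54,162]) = 2 + 6 + 18 + 54 + 162
= 242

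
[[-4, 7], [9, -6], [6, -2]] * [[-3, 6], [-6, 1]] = [[-30, -17], [9, 48], [-6, 34]]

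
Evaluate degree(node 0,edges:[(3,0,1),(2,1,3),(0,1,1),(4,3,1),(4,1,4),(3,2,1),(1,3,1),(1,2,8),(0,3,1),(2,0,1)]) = 4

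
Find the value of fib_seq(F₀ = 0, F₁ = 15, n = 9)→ [0, 15, 15, 30, 45, 75, 120, 195, 315]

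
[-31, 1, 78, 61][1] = 1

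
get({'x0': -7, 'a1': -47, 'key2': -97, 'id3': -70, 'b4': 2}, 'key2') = -97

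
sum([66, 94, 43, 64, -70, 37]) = 234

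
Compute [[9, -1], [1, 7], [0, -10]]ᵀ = [[9, 1, 0], [-1, 7, -10]]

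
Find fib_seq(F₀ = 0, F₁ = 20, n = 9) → [0, 20, 20, 40, 60, 100, 160, 260, 420]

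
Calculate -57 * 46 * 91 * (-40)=9544080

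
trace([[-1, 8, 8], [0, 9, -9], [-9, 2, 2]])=diagonal: (-1) + 9 + 2
= 10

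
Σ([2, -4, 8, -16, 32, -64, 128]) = 2 + -4 + 8 + -16 + 32 + -64 + 128
= 86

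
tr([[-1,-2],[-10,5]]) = 4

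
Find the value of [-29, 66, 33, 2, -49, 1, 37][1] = 66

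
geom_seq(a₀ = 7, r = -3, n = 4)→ [7, -21, 63, -189]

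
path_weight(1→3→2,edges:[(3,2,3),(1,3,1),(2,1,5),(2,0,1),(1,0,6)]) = 4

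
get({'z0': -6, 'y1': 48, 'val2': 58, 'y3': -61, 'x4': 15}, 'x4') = 15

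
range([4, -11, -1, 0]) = 15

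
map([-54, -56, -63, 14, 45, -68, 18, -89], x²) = (-54)²=2916, (-56)²=3136, (-63)²=3969, (14)²=196, (45)²=2025, (-68)²=4624, (18)²=324, (-89)²=7921
= [2916, 3136, 3969, 196, 2025, 4624, 324, 7921]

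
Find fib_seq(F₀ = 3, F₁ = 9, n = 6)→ F_2 = F_1 + F_0 = 12
F_3 = F_2 + F_1 = 21
F_4 = F_3 + F_2 = 33
...
= [3, 9, 12, 21, 33, 54]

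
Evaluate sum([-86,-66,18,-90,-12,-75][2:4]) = -72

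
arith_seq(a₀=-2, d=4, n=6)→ a_0 = -2 + 0*4 = -2
a_1 = -2 + 1*4 = 2
a_2 = -2 + 2*4 = 6
...
= [-2, 2, 6, 10, 14, 18]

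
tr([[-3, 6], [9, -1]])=diagonal: (-3) + (-1)
= -4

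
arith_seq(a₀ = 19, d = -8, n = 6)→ a_0 = 19 + 0*-8 = 19
a_1 = 19 + 1*-8 = 11
a_2 = 19 + 2*-8 = 3
...
= [19, 11, 3, -5, -13, -21]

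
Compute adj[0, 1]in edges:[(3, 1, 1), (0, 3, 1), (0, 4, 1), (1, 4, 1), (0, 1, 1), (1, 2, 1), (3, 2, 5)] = 1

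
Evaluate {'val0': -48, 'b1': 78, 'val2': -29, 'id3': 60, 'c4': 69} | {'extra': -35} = {'val0': -48, 'b1': 78, 'val2': -29, 'id3': 60, 'c4': 69, 'extra': -35}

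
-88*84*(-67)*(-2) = -990528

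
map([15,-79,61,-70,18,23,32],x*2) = 15*2=30, -79*2=-158, 61*2=122, -70*2=-140, 18*2=36, 23*2=46, 32*2=64
= [30, -158, 122, -140, 36, 46, 64]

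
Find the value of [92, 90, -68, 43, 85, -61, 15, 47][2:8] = [-68, 43, 85, -61, 15, 47]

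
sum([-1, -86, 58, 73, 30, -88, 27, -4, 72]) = (-1) + (-86) + 58 + 73 + 30 + (-88) + 27 + (-4) + 72
= 81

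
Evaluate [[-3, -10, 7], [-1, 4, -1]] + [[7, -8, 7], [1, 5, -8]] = [[4, -18, 14], [0, 9, -9]]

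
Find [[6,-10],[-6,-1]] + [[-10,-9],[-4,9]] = [[-4, -19], [-10, 8]]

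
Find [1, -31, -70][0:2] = [1, -31]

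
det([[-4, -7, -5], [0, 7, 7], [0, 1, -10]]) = (1)*(-4)*det([[7, 7], [1, -10]]) + (-1)*(-7)*det([[0, 7], [0, -10]]) + (1)*(-5)*det([[0, 7], [0, 1]])
= 308 + 0 + 0
= 308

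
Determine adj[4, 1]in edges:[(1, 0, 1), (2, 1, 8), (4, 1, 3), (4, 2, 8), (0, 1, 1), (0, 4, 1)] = 3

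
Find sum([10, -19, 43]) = 10 + (-19) + 43
= 34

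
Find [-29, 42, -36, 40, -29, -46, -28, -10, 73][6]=-28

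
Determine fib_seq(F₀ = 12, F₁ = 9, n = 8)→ F_2 = F_1 + F_0 = 21
F_3 = F_2 + F_1 = 30
F_4 = F_3 + F_2 = 51
...
= [12, 9, 21, 30, 51, 81, 132, 213]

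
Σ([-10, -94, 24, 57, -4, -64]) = -91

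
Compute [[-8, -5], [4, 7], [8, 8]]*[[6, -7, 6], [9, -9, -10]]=[[-93, 101, 2], [87, -91, -46], [120, -128, -32]]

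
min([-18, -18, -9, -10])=-18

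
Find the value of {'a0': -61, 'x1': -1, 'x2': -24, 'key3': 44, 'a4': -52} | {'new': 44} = {'a0': -61, 'x1': -1, 'x2': -24, 'key3': 44, 'a4': -52, 'new': 44}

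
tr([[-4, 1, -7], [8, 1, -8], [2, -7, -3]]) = diagonal: (-4) + 1 + (-3)
= -6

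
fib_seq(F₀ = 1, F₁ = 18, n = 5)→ [1, 18, 19, 37, 56]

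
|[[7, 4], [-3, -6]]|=(7)*(-6) - (4)*(-3)
= -30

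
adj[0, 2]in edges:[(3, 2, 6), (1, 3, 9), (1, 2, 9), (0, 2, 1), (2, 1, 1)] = 1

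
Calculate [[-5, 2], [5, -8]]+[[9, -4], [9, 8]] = [[4, -2], [14, 0]]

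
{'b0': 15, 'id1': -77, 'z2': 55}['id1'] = -77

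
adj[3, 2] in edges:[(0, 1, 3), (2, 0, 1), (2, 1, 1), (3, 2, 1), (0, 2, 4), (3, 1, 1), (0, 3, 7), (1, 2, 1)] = 1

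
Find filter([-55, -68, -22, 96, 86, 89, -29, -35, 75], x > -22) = keep x where x > -22: -55✗, -68✗, -22✗, 96✓, 86✓, 89✓, -29✗, -35✗, 75✓
= [96, 86, 89, 75]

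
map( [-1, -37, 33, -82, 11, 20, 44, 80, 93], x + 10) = [9, -27, 43, -72, 21, 30, 54, 90, 103]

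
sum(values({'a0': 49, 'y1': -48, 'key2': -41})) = 49 + (-48) + (-41)
= -40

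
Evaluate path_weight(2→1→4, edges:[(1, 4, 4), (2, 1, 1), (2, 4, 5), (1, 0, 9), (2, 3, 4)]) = 5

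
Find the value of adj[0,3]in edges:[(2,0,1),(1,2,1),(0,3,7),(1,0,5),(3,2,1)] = 7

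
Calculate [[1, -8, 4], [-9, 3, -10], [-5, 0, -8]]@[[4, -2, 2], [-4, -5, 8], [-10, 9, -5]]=[[-4, 74, -82], [52, -87, 56], [60, -62, 30]]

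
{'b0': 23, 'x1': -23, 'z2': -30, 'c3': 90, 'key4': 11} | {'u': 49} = {'b0': 23, 'x1': -23, 'z2': -30, 'c3': 90, 'key4': 11, 'u': 49}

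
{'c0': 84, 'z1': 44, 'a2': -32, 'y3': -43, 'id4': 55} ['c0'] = 84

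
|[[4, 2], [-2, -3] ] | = (4)*(-3) - (2)*(-2)
= -8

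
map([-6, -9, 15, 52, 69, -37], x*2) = [-12, -18, 30, 104, 138, -74]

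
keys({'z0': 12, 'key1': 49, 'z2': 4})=['z0', 'key1', 'z2']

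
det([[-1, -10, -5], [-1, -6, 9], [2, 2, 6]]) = (1)*(-1)*det([[-6, 9], [2, 6]]) + (-1)*(-10)*det([[-1, 9], [2, 6]]) + (1)*(-5)*det([[-1, -6], [2, 2]])
= 54 + -240 + -50
= -236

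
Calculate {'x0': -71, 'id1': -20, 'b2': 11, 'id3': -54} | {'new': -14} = {'x0': -71, 'id1': -20, 'b2': 11, 'id3': -54, 'new': -14}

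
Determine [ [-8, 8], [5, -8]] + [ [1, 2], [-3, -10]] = [[-7, 10], [2, -18]]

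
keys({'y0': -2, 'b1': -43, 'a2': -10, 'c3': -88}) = ['y0', 'b1', 'a2', 'c3']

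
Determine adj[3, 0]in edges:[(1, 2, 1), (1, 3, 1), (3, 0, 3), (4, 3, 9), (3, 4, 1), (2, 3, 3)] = 3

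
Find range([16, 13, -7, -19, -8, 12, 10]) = 35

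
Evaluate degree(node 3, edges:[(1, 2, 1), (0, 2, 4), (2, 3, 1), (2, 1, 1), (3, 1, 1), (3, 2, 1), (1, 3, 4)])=incident: (2,3), (3,1), (3,2), (1,3)
= 4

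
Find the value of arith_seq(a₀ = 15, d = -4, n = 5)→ a_0 = 15 + 0*-4 = 15
a_1 = 15 + 1*-4 = 11
a_2 = 15 + 2*-4 = 7
...
= [15, 11, 7, 3, -1]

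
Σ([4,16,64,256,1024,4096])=5460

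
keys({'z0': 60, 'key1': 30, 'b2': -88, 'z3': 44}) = ['z0', 'key1', 'b2', 'z3']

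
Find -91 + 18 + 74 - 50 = -49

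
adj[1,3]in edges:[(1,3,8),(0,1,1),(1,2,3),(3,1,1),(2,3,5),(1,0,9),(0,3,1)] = 8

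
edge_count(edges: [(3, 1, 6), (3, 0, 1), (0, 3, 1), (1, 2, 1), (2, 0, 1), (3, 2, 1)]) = 6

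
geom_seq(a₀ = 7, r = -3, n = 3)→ [7, -21, 63]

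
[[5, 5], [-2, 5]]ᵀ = [[5, -2], [5, 5]]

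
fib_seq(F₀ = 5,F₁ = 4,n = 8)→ F_2 = F_1 + F_0 = 9
F_3 = F_2 + F_1 = 13
F_4 = F_3 + F_2 = 22
...
= [5, 4, 9, 13, 22, 35, 57, 92]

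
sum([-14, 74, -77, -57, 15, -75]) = (-14) + 74 + (-77) + (-57) + 15 + (-75)
= -134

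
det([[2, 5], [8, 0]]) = (2)*(0) - (5)*(8)
= -40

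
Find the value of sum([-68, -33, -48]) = (-68) + (-33) + (-48)
= -149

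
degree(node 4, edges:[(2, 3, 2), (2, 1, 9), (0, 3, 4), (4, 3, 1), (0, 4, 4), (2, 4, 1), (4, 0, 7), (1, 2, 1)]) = 4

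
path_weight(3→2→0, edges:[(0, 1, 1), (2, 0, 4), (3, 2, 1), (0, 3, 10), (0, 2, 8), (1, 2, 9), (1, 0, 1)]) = 5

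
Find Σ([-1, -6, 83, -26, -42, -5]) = 3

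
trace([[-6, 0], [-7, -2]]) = -8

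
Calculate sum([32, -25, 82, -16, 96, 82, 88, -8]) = 32 + (-25) + 82 + (-16) + 96 + 82 + 88 + (-8)
= 331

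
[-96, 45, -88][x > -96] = [45, -88]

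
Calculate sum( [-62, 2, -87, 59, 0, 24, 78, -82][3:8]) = slice → [59, 0, 24, 78, -82]
59 + 0 + 24 + 78 + (-82)
= 79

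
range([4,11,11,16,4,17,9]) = 13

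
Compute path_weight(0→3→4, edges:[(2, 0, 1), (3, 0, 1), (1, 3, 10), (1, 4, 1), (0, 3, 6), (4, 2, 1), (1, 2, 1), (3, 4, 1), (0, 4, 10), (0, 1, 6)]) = 7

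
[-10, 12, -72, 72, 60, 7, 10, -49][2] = -72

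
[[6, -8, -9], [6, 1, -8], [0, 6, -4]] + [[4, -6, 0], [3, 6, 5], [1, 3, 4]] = [[10, -14, -9], [9, 7, -3], [1, 9, 0]]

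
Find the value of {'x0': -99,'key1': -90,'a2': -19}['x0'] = -99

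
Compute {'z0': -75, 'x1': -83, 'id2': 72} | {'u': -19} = {'z0': -75, 'x1': -83, 'id2': 72, 'u': -19}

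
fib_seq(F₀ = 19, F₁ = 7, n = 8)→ F_2 = F_1 + F_0 = 26
F_3 = F_2 + F_1 = 33
F_4 = F_3 + F_2 = 59
...
= [19, 7, 26, 33, 59, 92, 151, 243]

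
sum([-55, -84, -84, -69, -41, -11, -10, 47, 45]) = -262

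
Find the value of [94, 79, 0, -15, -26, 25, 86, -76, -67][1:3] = [79, 0]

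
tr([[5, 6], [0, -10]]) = diagonal: 5 + (-10)
= -5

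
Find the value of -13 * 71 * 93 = -85839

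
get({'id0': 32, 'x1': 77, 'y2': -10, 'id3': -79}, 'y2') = -10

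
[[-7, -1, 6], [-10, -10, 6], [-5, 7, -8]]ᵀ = [[-7, -10, -5], [-1, -10, 7], [6, 6, -8]]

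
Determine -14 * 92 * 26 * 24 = -803712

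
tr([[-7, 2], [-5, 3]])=-4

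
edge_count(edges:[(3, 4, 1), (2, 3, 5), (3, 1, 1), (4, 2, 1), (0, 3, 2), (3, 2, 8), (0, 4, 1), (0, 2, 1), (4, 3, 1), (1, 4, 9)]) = 10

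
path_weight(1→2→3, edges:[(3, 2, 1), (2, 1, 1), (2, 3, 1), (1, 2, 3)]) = 4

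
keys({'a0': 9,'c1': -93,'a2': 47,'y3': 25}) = ['a0', 'c1', 'a2', 'y3']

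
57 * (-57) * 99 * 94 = -30235194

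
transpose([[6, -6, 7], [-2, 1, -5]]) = [[6, -2], [-6, 1], [7, -5]]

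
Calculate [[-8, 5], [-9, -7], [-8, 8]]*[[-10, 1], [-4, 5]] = C[0][0] = (-8)*(-10) + (5)*(-4) = 60
C[0][1] = (-8)*(1) + (5)*(5) = 17
C[1][0] = (-9)*(-10) + (-7)*(-4) = 118
C[1][1] = (-9)*(1) + (-7)*(5) = -44
C[2][0] = (-8)*(-10) + (8)*(-4) = 48
C[2][1] = (-8)*(1) + (8)*(5) = 32
= [[60, 17], [118, -44], [48, 32]]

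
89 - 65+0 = 24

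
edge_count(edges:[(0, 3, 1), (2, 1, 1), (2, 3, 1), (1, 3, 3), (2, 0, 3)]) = 5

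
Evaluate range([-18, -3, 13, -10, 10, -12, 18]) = 36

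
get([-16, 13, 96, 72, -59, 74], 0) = -16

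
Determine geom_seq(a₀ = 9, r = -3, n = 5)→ [9, -27, 81, -243, 729]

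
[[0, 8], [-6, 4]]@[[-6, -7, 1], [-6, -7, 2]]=C[0][0] = (0)*(-6) + (8)*(-6) = -48
C[0][1] = (0)*(-7) + (8)*(-7) = -56
C[0][2] = (0)*(1) + (8)*(2) = 16
C[1][0] = (-6)*(-6) + (4)*(-6) = 12
C[1][1] = (-6)*(-7) + (4)*(-7) = 14
C[1][2] = (-6)*(1) + (4)*(2) = 2
= [[-48, -56, 16], [12, 14, 2]]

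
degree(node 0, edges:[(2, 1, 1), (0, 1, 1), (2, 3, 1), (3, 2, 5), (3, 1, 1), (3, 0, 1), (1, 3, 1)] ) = incident: (0,1), (3,0)
= 2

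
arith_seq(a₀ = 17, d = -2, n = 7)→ [17, 15, 13, 11, 9, 7, 5]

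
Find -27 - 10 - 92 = -129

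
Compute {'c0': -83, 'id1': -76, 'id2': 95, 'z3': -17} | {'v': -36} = {'c0': -83, 'id1': -76, 'id2': 95, 'z3': -17, 'v': -36}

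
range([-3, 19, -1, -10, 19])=29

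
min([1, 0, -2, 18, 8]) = -2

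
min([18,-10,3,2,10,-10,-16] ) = -16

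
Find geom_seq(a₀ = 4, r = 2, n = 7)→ a_0 = 4*2^0 = 4
a_1 = 4*2^1 = 8
a_2 = 4*2^2 = 16
...
= [4, 8, 16, 32, 64, 128, 256]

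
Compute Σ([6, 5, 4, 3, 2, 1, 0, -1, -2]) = 18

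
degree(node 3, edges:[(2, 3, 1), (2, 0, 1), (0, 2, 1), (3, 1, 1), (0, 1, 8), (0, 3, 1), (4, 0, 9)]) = 3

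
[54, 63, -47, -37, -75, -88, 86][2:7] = [-47, -37, -75, -88, 86]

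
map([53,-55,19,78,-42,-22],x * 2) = [106, -110, 38, 156, -84, -44]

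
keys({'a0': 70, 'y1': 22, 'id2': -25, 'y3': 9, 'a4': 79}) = ['a0', 'y1', 'id2', 'y3', 'a4']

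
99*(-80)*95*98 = -73735200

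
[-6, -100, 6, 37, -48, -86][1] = -100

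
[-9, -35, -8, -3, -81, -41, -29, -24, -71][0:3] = [-9, -35, -8]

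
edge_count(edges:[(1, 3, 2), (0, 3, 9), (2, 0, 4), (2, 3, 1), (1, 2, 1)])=5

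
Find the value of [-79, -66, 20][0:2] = [-79, -66]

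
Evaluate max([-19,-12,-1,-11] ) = -1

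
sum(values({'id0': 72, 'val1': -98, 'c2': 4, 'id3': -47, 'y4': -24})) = 72 + (-98) + 4 + (-47) + (-24)
= -93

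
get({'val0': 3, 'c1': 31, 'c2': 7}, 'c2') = 7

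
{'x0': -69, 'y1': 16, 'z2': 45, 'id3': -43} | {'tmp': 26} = {'x0': -69, 'y1': 16, 'z2': 45, 'id3': -43, 'tmp': 26}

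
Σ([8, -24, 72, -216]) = -160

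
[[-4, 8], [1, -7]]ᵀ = [[-4, 1], [8, -7]]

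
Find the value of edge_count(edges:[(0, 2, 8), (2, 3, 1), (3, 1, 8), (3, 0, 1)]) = 4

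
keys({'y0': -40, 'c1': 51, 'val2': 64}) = ['y0', 'c1', 'val2']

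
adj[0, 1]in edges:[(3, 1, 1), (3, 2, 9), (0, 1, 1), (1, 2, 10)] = 1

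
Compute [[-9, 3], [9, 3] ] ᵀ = [[-9, 9], [3, 3]]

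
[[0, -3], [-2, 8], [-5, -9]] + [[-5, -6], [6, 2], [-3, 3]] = [[-5, -9], [4, 10], [-8, -6]]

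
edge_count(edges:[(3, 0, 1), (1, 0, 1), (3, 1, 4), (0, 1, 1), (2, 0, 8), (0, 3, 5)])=6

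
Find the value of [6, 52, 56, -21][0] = 6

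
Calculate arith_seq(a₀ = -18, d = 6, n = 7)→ a_0 = -18 + 0*6 = -18
a_1 = -18 + 1*6 = -12
a_2 = -18 + 2*6 = -6
...
= [-18, -12, -6, 0, 6, 12, 18]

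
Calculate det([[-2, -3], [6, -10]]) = (-2)*(-10) - (-3)*(6)
= 38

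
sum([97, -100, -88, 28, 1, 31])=-31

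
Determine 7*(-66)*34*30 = -471240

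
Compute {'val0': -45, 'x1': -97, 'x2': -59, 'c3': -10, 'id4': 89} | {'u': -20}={'val0': -45, 'x1': -97, 'x2': -59, 'c3': -10, 'id4': 89, 'u': -20}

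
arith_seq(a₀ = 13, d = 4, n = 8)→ a_0 = 13 + 0*4 = 13
a_1 = 13 + 1*4 = 17
a_2 = 13 + 2*4 = 21
...
= [13, 17, 21, 25, 29, 33, 37, 41]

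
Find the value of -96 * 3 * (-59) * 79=1342368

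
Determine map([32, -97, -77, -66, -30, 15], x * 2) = [64, -194, -154, -132, -60, 30]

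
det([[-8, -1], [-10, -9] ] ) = 62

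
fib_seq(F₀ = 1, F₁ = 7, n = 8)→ [1, 7, 8, 15, 23, 38, 61, 99]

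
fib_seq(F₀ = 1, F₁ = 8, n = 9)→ [1, 8, 9, 17, 26, 43, 69, 112, 181]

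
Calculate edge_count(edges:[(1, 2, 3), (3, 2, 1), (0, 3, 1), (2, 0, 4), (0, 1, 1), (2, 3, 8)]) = 6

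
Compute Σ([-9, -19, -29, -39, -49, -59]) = (-9) + (-19) + (-29) + (-39) + (-49) + (-59)
= -204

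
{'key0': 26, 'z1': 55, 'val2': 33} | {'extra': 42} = {'key0': 26, 'z1': 55, 'val2': 33, 'extra': 42}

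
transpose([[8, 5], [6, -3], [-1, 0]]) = [[8, 6, -1], [5, -3, 0]]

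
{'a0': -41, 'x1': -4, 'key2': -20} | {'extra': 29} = {'a0': -41, 'x1': -4, 'key2': -20, 'extra': 29}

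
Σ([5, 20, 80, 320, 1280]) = 1705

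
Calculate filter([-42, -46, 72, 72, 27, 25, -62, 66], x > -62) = [-42, -46, 72, 72, 27, 25, 66]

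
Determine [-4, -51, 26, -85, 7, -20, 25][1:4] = [-51, 26, -85]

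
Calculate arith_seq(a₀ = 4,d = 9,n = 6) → a_0 = 4 + 0*9 = 4
a_1 = 4 + 1*9 = 13
a_2 = 4 + 2*9 = 22
...
= [4, 13, 22, 31, 40, 49]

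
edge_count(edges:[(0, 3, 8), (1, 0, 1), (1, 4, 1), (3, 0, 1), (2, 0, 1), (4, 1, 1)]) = 6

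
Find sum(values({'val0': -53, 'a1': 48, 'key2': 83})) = (-53) + 48 + 83
= 78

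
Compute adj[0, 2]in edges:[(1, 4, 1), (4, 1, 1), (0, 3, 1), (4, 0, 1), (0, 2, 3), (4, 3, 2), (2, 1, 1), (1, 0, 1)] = 3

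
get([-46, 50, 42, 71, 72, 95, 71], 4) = 72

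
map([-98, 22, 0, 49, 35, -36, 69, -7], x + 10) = -98+10=-88, 22+10=32, 0+10=10, 49+10=59, 35+10=45, -36+10=-26, 69+10=79, -7+10=3
= [-88, 32, 10, 59, 45, -26, 79, 3]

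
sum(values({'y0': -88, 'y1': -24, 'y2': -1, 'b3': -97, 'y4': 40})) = -170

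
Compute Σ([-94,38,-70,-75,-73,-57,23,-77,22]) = -363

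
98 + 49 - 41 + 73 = 179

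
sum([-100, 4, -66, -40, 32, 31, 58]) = (-100) + 4 + (-66) + (-40) + 32 + 31 + 58
= -81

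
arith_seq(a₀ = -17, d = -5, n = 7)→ a_0 = -17 + 0*-5 = -17
a_1 = -17 + 1*-5 = -22
a_2 = -17 + 2*-5 = -27
...
= [-17, -22, -27, -32, -37, -42, -47]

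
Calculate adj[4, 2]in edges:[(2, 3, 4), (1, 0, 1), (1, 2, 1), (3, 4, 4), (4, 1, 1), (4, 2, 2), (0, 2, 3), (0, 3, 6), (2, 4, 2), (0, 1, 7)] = 2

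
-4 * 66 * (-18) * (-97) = -460944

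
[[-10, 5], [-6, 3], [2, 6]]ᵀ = [[-10, -6, 2], [5, 3, 6]]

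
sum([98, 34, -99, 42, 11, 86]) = 98 + 34 + (-99) + 42 + 11 + 86
= 172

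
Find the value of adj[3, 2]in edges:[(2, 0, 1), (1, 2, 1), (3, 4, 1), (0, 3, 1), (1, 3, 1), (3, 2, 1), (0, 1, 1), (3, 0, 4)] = 1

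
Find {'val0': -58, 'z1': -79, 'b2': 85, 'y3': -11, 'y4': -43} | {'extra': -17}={'val0': -58, 'z1': -79, 'b2': 85, 'y3': -11, 'y4': -43, 'extra': -17}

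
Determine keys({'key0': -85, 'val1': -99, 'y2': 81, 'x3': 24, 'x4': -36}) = ['key0', 'val1', 'y2', 'x3', 'x4']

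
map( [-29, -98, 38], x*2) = -29*2=-58, -98*2=-196, 38*2=76
= [-58, -196, 76]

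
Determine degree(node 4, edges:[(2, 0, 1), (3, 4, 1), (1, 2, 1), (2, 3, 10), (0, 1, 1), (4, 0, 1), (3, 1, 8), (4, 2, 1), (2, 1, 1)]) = 3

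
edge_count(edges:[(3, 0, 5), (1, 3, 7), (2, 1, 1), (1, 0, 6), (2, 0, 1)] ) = 5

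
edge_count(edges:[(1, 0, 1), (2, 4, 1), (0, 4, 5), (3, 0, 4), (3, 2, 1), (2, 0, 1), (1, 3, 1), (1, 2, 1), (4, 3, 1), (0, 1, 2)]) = 10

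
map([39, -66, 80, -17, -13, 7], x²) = [1521, 4356, 6400, 289, 169, 49]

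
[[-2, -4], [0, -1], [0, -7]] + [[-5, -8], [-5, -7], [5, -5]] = [[-7, -12], [-5, -8], [5, -12]]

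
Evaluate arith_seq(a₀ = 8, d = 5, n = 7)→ a_0 = 8 + 0*5 = 8
a_1 = 8 + 1*5 = 13
a_2 = 8 + 2*5 = 18
...
= [8, 13, 18, 23, 28, 33, 38]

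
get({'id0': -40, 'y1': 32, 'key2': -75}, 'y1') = 32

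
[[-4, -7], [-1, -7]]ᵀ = [[-4, -1], [-7, -7]]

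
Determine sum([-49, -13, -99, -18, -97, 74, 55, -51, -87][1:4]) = -130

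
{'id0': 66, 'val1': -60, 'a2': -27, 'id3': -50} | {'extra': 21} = {'id0': 66, 'val1': -60, 'a2': -27, 'id3': -50, 'extra': 21}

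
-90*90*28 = -226800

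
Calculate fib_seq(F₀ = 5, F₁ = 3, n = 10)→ [5, 3, 8, 11, 19, 30, 49, 79, 128, 207]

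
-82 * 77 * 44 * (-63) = 17502408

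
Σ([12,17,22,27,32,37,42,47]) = 12 + 17 + 22 + 27 + 32 + 37 + 42 + 47
= 236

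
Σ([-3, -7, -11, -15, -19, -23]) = -78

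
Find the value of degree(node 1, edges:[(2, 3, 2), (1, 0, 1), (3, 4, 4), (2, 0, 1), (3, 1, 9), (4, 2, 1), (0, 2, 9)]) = 2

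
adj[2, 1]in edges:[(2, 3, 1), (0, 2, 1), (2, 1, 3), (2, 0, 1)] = 3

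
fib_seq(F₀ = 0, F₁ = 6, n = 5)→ [0, 6, 6, 12, 18]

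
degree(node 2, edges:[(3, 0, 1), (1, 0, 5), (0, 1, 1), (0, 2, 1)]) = incident: (0,2)
= 1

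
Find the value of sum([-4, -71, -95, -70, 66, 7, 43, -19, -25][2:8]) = -68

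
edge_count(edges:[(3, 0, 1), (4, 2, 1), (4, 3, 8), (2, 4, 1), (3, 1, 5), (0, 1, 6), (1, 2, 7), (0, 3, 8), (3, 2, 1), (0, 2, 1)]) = 10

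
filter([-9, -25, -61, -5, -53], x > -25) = keep x where x > -25: -9✓, -25✗, -61✗, -5✓, -53✗
= [-9, -5]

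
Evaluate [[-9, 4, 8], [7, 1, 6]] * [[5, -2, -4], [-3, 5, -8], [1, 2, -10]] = C[0][0] = (-9)*(5) + (4)*(-3) + (8)*(1) = -49
C[0][1] = (-9)*(-2) + (4)*(5) + (8)*(2) = 54
C[0][2] = (-9)*(-4) + (4)*(-8) + (8)*(-10) = -76
C[1][0] = (7)*(5) + (1)*(-3) + (6)*(1) = 38
C[1][1] = (7)*(-2) + (1)*(5) + (6)*(2) = 3
C[1][2] = (7)*(-4) + (1)*(-8) + (6)*(-10) = -96
= [[-49, 54, -76], [38, 3, -96]]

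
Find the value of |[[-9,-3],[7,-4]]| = 57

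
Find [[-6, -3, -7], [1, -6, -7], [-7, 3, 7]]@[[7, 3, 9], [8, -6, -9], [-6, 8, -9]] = [[-24, -56, 36], [1, -17, 126], [-67, 17, -153]]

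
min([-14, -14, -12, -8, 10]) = -14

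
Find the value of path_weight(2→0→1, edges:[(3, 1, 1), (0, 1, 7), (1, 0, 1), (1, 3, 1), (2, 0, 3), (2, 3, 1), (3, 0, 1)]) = w(2→0)=3 + w(0→1)=7
= 10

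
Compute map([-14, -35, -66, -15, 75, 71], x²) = (-14)²=196, (-35)²=1225, (-66)²=4356, (-15)²=225, (75)²=5625, (71)²=5041
= [196, 1225, 4356, 225, 5625, 5041]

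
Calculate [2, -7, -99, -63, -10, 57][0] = 2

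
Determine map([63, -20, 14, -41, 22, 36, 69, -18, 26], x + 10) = [73, -10, 24, -31, 32, 46, 79, -8, 36]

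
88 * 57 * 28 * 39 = 5477472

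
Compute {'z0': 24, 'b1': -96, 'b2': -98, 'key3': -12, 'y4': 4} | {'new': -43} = {'z0': 24, 'b1': -96, 'b2': -98, 'key3': -12, 'y4': 4, 'new': -43}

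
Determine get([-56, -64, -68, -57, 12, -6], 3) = -57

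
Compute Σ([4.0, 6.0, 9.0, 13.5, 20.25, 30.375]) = 83.125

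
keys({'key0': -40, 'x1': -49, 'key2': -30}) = ['key0', 'x1', 'key2']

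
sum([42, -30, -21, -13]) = 42 + (-30) + (-21) + (-13)
= -22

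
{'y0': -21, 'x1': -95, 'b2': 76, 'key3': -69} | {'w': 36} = {'y0': -21, 'x1': -95, 'b2': 76, 'key3': -69, 'w': 36}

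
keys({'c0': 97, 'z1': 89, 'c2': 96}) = ['c0', 'z1', 'c2']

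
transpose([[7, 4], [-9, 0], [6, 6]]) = [[7, -9, 6], [4, 0, 6]]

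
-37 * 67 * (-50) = 123950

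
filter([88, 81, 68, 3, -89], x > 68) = keep x where x > 68: 88✓, 81✓, 68✗, 3✗, -89✗
= [88, 81]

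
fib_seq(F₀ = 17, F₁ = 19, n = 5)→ F_2 = F_1 + F_0 = 36
F_3 = F_2 + F_1 = 55
F_4 = F_3 + F_2 = 91
= [17, 19, 36, 55, 91]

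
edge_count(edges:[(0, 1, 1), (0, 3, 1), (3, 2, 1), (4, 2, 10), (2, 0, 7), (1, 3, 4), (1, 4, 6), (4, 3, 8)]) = 8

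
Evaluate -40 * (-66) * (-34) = -89760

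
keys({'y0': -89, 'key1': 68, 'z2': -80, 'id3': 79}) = ['y0', 'key1', 'z2', 'id3']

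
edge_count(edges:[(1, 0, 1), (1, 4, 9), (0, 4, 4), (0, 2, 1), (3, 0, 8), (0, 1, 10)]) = 6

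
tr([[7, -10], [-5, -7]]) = 0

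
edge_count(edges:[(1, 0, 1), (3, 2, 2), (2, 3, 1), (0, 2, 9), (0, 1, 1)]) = 5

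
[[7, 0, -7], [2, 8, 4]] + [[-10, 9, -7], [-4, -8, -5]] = [[-3, 9, -14], [-2, 0, -1]]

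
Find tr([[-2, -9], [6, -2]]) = diagonal: (-2) + (-2)
= -4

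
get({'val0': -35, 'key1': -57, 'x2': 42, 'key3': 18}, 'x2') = 42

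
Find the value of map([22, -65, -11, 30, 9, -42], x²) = (22)²=484, (-65)²=4225, (-11)²=121, (30)²=900, (9)²=81, (-42)²=1764
= [484, 4225, 121, 900, 81, 1764]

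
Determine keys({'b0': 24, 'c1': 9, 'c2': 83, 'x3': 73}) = ['b0', 'c1', 'c2', 'x3']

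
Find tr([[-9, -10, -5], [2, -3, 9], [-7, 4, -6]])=-18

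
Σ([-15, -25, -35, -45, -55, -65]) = (-15) + (-25) + (-35) + (-45) + (-55) + (-65)
= -240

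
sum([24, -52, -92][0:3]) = -120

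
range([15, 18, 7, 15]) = 11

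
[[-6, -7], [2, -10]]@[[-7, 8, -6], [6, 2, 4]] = [[0, -62, 8], [-74, -4, -52]]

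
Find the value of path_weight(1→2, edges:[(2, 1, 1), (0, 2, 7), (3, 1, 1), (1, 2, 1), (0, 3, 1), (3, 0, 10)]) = 1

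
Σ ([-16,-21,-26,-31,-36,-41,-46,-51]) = -268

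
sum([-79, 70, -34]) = -43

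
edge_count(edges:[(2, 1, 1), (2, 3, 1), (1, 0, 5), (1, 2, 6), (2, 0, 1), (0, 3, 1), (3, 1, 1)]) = 7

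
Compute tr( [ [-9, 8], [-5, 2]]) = -7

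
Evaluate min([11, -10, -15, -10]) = -15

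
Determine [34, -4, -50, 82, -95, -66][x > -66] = [34, -4, -50, 82]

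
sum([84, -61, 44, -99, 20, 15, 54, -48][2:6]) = -20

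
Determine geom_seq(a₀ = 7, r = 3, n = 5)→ [7, 21, 63, 189, 567]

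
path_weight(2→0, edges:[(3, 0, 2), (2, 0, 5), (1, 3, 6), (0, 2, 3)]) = w(2→0)=5
= 5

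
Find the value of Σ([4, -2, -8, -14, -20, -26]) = 4 + (-2) + (-8) + (-14) + (-20) + (-26)
= -66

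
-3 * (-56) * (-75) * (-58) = 730800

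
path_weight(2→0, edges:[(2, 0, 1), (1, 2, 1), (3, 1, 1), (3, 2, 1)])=1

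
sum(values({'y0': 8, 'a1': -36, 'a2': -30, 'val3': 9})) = 8 + (-36) + (-30) + 9
= -49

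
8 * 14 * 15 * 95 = 159600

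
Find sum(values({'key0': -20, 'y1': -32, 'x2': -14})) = (-20) + (-32) + (-14)
= -66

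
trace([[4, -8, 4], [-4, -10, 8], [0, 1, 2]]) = diagonal: 4 + (-10) + 2
= -4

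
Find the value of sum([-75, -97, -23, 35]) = (-75) + (-97) + (-23) + 35
= -160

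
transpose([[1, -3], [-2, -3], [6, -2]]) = [[1, -2, 6], [-3, -3, -2]]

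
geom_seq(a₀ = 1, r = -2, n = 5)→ [1, -2, 4, -8, 16]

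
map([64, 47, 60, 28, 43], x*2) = 64*2=128, 47*2=94, 60*2=120, 28*2=56, 43*2=86
= [128, 94, 120, 56, 86]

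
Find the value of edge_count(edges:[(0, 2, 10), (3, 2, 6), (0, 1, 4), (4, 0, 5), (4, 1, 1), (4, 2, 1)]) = 6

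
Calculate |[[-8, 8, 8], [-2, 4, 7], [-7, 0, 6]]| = (1)*(-8)*det([[4, 7], [0, 6]]) + (-1)*(8)*det([[-2, 7], [-7, 6]]) + (1)*(8)*det([[-2, 4], [-7, 0]])
= -192 + -296 + 224
= -264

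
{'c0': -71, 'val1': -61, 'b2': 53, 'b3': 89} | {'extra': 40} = {'c0': -71, 'val1': -61, 'b2': 53, 'b3': 89, 'extra': 40}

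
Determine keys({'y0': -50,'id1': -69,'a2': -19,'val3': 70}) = ['y0', 'id1', 'a2', 'val3']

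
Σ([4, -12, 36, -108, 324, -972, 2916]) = 4 + -12 + 36 + -108 + 324 + -972 + 2916
= 2188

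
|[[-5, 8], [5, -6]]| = -10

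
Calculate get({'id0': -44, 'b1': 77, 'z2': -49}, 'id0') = -44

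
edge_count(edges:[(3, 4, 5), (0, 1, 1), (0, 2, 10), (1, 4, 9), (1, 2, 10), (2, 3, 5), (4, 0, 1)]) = 7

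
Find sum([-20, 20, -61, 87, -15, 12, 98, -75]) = (-20) + 20 + (-61) + 87 + (-15) + 12 + 98 + (-75)
= 46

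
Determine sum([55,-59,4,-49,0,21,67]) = 39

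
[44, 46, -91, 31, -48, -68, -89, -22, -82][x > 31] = keep x where x > 31: 44✓, 46✓, -91✗, 31✗, -48✗, -68✗, -89✗, -22✗, -82✗
= [44, 46]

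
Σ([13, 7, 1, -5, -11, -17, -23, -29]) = -64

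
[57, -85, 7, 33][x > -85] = keep x where x > -85: 57✓, -85✗, 7✓, 33✓
= [57, 7, 33]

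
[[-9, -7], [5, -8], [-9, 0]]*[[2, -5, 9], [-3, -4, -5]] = C[0][0] = (-9)*(2) + (-7)*(-3) = 3
C[0][1] = (-9)*(-5) + (-7)*(-4) = 73
C[0][2] = (-9)*(9) + (-7)*(-5) = -46
C[1][0] = (5)*(2) + (-8)*(-3) = 34
C[1][1] = (5)*(-5) + (-8)*(-4) = 7
C[1][2] = (5)*(9) + (-8)*(-5) = 85
... (3 more cells)
= [[3, 73, -46], [34, 7, 85], [-18, 45, -81]]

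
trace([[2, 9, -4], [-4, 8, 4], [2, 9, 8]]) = 18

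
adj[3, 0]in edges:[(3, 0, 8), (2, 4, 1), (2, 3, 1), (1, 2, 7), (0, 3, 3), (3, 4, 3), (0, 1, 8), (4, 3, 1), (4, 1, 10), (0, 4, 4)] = 8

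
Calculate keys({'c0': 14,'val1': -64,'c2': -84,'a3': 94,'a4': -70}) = ['c0', 'val1', 'c2', 'a3', 'a4']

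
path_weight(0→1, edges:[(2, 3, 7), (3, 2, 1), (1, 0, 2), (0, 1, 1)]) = 1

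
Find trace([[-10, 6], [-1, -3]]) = diagonal: (-10) + (-3)
= -13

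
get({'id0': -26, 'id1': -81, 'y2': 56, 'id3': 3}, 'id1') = -81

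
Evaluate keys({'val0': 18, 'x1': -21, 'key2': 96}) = ['val0', 'x1', 'key2']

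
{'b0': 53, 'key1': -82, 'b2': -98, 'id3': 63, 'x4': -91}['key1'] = -82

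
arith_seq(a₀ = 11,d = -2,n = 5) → [11, 9, 7, 5, 3]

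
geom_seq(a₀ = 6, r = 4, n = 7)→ [6, 24, 96, 384, 1536, 6144, 24576]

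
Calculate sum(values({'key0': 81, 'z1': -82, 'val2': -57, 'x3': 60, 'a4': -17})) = 81 + (-82) + (-57) + 60 + (-17)
= -15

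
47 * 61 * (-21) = -60207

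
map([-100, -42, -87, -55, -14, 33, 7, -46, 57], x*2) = -100*2=-200, -42*2=-84, -87*2=-174, -55*2=-110, -14*2=-28, 33*2=66, 7*2=14, -46*2=-92, 57*2=114
= [-200, -84, -174, -110, -28, 66, 14, -92, 114]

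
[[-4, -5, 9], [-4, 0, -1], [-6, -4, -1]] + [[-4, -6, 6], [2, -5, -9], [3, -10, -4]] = [[-8, -11, 15], [-2, -5, -10], [-3, -14, -5]]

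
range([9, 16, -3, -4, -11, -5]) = 27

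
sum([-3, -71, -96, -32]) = -202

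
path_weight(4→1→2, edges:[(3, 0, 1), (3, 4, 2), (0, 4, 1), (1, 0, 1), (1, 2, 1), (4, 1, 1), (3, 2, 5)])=w(4→1)=1 + w(1→2)=1
= 2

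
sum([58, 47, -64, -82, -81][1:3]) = -17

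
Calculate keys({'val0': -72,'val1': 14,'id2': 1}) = ['val0', 'val1', 'id2']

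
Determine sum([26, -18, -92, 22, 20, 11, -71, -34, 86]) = 26 + (-18) + (-92) + 22 + 20 + 11 + (-71) + (-34) + 86
= -50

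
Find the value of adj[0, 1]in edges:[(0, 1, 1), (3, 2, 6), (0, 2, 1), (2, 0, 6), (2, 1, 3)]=1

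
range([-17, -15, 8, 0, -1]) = 25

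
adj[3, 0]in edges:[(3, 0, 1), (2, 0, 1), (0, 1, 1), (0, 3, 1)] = 1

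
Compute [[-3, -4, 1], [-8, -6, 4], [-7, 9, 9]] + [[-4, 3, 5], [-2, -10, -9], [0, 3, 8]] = [[-7, -1, 6], [-10, -16, -5], [-7, 12, 17]]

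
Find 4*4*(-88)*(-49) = 68992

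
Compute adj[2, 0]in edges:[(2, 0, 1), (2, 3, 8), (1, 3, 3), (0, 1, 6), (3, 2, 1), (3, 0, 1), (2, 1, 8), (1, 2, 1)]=1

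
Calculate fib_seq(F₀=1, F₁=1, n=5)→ F_2 = F_1 + F_0 = 2
F_3 = F_2 + F_1 = 3
F_4 = F_3 + F_2 = 5
= [1, 1, 2, 3, 5]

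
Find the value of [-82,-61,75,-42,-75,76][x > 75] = keep x where x > 75: -82✗, -61✗, 75✗, -42✗, -75✗, 76✓
= [76]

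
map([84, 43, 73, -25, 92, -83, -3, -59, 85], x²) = [7056, 1849, 5329, 625, 8464, 6889, 9, 3481, 7225]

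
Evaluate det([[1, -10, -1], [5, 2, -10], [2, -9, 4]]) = 367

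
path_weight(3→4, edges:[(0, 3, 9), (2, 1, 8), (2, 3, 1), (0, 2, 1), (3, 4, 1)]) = w(3→4)=1
= 1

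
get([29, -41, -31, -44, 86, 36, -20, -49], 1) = -41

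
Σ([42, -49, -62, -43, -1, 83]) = 42 + (-49) + (-62) + (-43) + (-1) + 83
= -30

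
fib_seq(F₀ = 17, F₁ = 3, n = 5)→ [17, 3, 20, 23, 43]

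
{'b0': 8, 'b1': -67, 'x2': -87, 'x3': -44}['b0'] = 8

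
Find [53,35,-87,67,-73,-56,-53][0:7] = [53, 35, -87, 67, -73, -56, -53]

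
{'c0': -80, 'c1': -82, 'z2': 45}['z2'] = 45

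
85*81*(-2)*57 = -784890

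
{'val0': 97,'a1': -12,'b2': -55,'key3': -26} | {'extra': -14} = {'val0': 97, 'a1': -12, 'b2': -55, 'key3': -26, 'extra': -14}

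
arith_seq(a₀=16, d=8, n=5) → [16, 24, 32, 40, 48]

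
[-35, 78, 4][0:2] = [-35, 78]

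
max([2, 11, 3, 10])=11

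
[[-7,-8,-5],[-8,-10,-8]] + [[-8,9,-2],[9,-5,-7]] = [[-15, 1, -7], [1, -15, -15]]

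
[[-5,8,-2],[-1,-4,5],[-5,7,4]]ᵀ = [[-5, -1, -5], [8, -4, 7], [-2, 5, 4]]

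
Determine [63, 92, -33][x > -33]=[63, 92]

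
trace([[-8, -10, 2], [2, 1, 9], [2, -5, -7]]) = -14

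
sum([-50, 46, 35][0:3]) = 31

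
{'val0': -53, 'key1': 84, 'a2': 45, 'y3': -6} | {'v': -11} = {'val0': -53, 'key1': 84, 'a2': 45, 'y3': -6, 'v': -11}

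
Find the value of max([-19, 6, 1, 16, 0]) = 16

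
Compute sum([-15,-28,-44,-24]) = (-15) + (-28) + (-44) + (-24)
= -111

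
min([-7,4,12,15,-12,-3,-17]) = -17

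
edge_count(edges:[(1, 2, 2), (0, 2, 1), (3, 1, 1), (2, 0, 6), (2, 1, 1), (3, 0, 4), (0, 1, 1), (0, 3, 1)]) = 8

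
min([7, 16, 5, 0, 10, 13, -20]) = -20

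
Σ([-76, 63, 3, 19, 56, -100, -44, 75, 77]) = (-76) + 63 + 3 + 19 + 56 + (-100) + (-44) + 75 + 77
= 73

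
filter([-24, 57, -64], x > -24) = keep x where x > -24: -24✗, 57✓, -64✗
= [57]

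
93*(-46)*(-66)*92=25976016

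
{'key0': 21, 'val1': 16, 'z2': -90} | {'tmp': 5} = {'key0': 21, 'val1': 16, 'z2': -90, 'tmp': 5}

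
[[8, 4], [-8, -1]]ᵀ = [[8, -8], [4, -1]]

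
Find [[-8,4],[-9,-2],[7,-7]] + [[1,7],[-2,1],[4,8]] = [[-7, 11], [-11, -1], [11, 1]]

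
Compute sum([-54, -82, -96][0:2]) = slice → [-54, -82]
(-54) + (-82)
= -136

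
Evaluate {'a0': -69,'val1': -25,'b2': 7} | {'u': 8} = {'a0': -69, 'val1': -25, 'b2': 7, 'u': 8}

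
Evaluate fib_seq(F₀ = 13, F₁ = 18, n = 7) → [13, 18, 31, 49, 80, 129, 209]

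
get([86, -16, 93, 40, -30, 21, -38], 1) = -16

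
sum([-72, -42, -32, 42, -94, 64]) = (-72) + (-42) + (-32) + 42 + (-94) + 64
= -134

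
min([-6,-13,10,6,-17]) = -17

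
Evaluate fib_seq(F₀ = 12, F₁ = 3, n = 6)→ F_2 = F_1 + F_0 = 15
F_3 = F_2 + F_1 = 18
F_4 = F_3 + F_2 = 33
...
= [12, 3, 15, 18, 33, 51]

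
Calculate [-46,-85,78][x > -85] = [-46, 78]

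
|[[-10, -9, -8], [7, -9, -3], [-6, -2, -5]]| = (1)*(-10)*det([[-9, -3], [-2, -5]]) + (-1)*(-9)*det([[7, -3], [-6, -5]]) + (1)*(-8)*det([[7, -9], [-6, -2]])
= -390 + -477 + 544
= -323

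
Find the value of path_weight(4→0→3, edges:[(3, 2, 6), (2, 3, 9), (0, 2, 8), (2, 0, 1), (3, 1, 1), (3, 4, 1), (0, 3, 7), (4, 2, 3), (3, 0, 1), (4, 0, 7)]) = 14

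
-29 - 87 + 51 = -65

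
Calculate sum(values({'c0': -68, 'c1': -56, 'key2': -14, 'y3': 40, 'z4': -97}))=(-68) + (-56) + (-14) + 40 + (-97)
= -195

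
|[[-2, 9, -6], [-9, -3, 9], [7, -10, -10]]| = (1)*(-2)*det([[-3, 9], [-10, -10]]) + (-1)*(9)*det([[-9, 9], [7, -10]]) + (1)*(-6)*det([[-9, -3], [7, -10]])
= -240 + -243 + -666
= -1149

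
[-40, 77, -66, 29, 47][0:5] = [-40, 77, -66, 29, 47]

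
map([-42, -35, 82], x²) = (-42)²=1764, (-35)²=1225, (82)²=6724
= [1764, 1225, 6724]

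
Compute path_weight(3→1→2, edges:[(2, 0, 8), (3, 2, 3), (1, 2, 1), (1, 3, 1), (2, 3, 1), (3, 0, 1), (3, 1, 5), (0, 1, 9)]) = 6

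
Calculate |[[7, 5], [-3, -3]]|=(7)*(-3) - (5)*(-3)
= -6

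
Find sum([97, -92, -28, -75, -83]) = 97 + (-92) + (-28) + (-75) + (-83)
= -181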